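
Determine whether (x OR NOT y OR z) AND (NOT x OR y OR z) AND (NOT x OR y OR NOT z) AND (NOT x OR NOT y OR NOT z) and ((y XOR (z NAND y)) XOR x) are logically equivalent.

Yes, they are equivalent — the two output columns agree on all 8 assignments:
x | y | z | Expression 1 | Expression 2
---------------------------------------
0 | 0 | 0 | 1 | 1
0 | 0 | 1 | 1 | 1
0 | 1 | 0 | 0 | 0
0 | 1 | 1 | 1 | 1
1 | 0 | 0 | 0 | 0
1 | 0 | 1 | 0 | 0
1 | 1 | 0 | 1 | 1
1 | 1 | 1 | 0 | 0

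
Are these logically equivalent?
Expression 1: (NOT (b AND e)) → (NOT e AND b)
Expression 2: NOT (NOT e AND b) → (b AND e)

Yes, Contrapositive is always equivalent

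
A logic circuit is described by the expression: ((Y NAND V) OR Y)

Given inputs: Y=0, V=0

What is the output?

Substituting: ((0 NAND 0) OR 0)
= 1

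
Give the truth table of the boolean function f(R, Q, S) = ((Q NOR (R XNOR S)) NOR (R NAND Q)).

R | Q | S | Output
------------------
0 | 0 | 0 | 0
0 | 0 | 1 | 0
0 | 1 | 0 | 0
0 | 1 | 1 | 0
1 | 0 | 0 | 0
1 | 0 | 1 | 0
1 | 1 | 0 | 1
1 | 1 | 1 | 1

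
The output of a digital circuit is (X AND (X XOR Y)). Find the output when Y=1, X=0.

Substituting: (0 AND (0 XOR 1))
= 0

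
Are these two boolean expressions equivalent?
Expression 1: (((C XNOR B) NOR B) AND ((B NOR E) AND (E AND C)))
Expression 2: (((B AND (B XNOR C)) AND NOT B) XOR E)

No. Counterexample: with C=0, E=1, B=0, Expression 1 = 0 but Expression 2 = 1.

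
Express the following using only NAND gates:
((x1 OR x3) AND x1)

((((x1 NAND x1) NAND (x3 NAND x3)) NAND x1) NAND (((x1 NAND x1) NAND (x3 NAND x3)) NAND x1))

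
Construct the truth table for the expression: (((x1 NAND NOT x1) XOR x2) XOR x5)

x2 | x5 | x1 | Output
---------------------
0 | 0 | 0 | 1
0 | 0 | 1 | 1
0 | 1 | 0 | 0
0 | 1 | 1 | 0
1 | 0 | 0 | 0
1 | 0 | 1 | 0
1 | 1 | 0 | 1
1 | 1 | 1 | 1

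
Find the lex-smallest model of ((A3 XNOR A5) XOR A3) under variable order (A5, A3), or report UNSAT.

A5=0, A3=0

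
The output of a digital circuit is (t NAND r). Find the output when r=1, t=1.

Substituting: (1 NAND 1)
= 0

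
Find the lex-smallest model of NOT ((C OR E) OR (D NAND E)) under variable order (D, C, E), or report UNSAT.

UNSATISFIABLE - no assignment makes this expression true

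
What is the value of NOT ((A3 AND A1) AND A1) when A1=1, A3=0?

Substituting: NOT ((0 AND 1) AND 1)
= 1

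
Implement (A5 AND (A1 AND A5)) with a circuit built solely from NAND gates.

((A5 NAND ((A1 NAND A5) NAND (A1 NAND A5))) NAND (A5 NAND ((A1 NAND A5) NAND (A1 NAND A5))))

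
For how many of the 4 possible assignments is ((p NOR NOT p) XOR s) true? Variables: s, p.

Satisfying assignments: (1,0), (1,1)
Count: 2 out of 4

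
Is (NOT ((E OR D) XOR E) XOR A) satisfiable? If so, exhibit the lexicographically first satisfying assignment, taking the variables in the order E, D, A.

E=0, D=0, A=0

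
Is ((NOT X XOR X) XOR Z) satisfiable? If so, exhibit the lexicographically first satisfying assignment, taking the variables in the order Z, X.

Z=0, X=0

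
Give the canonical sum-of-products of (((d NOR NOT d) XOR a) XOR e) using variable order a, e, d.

Σm(2, 3, 4, 5) = (NOT a AND e AND NOT d) OR (NOT a AND e AND d) OR (a AND NOT e AND NOT d) OR (a AND NOT e AND d)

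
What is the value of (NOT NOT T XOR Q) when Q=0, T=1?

Substituting: (NOT NOT 1 XOR 0)
= 1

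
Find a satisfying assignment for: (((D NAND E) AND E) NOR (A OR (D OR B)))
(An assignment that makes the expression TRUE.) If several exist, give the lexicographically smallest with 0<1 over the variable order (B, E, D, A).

B=0, E=0, D=0, A=0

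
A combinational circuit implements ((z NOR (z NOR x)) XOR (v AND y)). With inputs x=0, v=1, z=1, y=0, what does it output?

Substituting: ((1 NOR (1 NOR 0)) XOR (1 AND 0))
= 0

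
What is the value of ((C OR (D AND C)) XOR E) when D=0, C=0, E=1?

Substituting: ((0 OR (0 AND 0)) XOR 1)
= 1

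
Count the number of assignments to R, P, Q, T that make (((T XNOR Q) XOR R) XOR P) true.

Satisfying assignments: (0,0,0,0), (0,0,1,1), (0,1,0,1), (0,1,1,0), (1,0,0,1), (1,0,1,0), (1,1,0,0), (1,1,1,1)
Count: 8 out of 16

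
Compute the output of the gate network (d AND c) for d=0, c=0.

Substituting: (0 AND 0)
= 0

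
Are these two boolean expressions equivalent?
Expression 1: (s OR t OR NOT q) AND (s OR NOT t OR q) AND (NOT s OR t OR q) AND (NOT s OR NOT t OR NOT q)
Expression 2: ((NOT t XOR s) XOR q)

Yes, they are equivalent — the two output columns agree on all 8 assignments:
s | t | q | Expression 1 | Expression 2
---------------------------------------
0 | 0 | 0 | 1 | 1
0 | 0 | 1 | 0 | 0
0 | 1 | 0 | 0 | 0
0 | 1 | 1 | 1 | 1
1 | 0 | 0 | 0 | 0
1 | 0 | 1 | 1 | 1
1 | 1 | 0 | 1 | 1
1 | 1 | 1 | 0 | 0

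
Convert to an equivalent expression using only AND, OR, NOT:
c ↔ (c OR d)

(c AND (c OR d)) OR (NOT c AND NOT (c OR d))
(Biconditional = both true or both false)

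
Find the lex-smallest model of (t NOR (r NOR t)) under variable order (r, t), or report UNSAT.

r=1, t=0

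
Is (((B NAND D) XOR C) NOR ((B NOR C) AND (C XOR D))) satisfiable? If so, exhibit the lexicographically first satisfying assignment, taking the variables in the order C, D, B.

C=0, D=1, B=1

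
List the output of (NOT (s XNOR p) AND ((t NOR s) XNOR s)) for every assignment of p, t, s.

p | t | s | Output
------------------
0 | 0 | 0 | 0
0 | 0 | 1 | 0
0 | 1 | 0 | 0
0 | 1 | 1 | 0
1 | 0 | 0 | 0
1 | 0 | 1 | 0
1 | 1 | 0 | 1
1 | 1 | 1 | 0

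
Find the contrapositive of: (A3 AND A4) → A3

Contrapositive: NOT A3 → NOT (A3 AND A4)
Note: A statement and its contrapositive are logically equivalent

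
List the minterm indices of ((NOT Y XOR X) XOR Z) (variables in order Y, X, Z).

Σm(0, 3, 5, 6) = (NOT Y AND NOT X AND NOT Z) OR (NOT Y AND X AND Z) OR (Y AND NOT X AND Z) OR (Y AND X AND NOT Z)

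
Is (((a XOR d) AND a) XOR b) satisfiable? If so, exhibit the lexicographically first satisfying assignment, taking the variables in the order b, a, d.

b=0, a=1, d=0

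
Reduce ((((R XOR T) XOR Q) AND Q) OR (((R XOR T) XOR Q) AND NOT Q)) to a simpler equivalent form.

By distribution ((E AND v) OR (E AND NOT v) = E):
= ((R XOR T) XOR Q)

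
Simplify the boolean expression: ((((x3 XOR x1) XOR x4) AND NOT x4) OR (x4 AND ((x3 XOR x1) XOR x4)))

By distribution ((E AND v) OR (E AND NOT v) = E):
= ((x3 XOR x1) XOR x4)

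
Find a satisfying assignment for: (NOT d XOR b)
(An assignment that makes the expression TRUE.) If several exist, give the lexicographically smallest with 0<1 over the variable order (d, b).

d=0, b=0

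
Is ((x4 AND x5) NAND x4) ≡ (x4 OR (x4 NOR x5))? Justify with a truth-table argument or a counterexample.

No. Counterexample: with x4=0, x5=1, Expression 1 = 1 but Expression 2 = 0.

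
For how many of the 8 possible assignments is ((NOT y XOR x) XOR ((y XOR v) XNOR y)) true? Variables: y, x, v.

Satisfying assignments: (0,0,1), (0,1,0), (1,0,0), (1,1,1)
Count: 4 out of 8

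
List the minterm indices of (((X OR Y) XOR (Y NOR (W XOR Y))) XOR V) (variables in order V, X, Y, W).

Σm(0, 2, 3, 5, 6, 7, 9, 12) = (NOT V AND NOT X AND NOT Y AND NOT W) OR (NOT V AND NOT X AND Y AND NOT W) OR (NOT V AND NOT X AND Y AND W) OR (NOT V AND X AND NOT Y AND W) OR (NOT V AND X AND Y AND NOT W) OR (NOT V AND X AND Y AND W) OR (V AND NOT X AND NOT Y AND W) OR (V AND X AND NOT Y AND NOT W)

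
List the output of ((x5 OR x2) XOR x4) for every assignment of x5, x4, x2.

x5 | x4 | x2 | Output
---------------------
0 | 0 | 0 | 0
0 | 0 | 1 | 1
0 | 1 | 0 | 1
0 | 1 | 1 | 0
1 | 0 | 0 | 1
1 | 0 | 1 | 1
1 | 1 | 0 | 0
1 | 1 | 1 | 0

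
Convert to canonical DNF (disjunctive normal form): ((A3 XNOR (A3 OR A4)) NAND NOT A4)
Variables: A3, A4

(NOT A3 AND A4) OR (A3 AND A4)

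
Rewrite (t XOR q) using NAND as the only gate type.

((t NAND (t NAND q)) NAND (q NAND (t NAND q)))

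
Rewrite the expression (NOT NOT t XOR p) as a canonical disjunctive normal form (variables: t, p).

(NOT t AND p) OR (t AND NOT p)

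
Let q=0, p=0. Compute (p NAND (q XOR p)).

Substituting: (0 NAND (0 XOR 0))
= 1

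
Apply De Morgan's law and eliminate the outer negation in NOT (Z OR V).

NOT Z AND NOT V
De Morgan's: NOT(OR of terms) = AND of negations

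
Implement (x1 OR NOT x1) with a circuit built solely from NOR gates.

((x1 NOR (x1 NOR x1)) NOR (x1 NOR (x1 NOR x1)))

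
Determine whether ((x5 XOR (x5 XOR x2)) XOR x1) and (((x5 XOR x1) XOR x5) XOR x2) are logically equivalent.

Yes, they are equivalent — the two output columns agree on all 8 assignments:
x5 | x1 | x2 | Expression 1 | Expression 2
------------------------------------------
0 | 0 | 0 | 0 | 0
0 | 0 | 1 | 1 | 1
0 | 1 | 0 | 1 | 1
0 | 1 | 1 | 0 | 0
1 | 0 | 0 | 0 | 0
1 | 0 | 1 | 1 | 1
1 | 1 | 0 | 1 | 1
1 | 1 | 1 | 0 | 0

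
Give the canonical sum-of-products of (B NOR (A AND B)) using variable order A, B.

Σm(0, 2) = (NOT A AND NOT B) OR (A AND NOT B)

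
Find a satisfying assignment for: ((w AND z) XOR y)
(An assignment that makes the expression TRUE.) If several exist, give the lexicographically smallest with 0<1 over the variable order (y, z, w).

y=0, z=1, w=1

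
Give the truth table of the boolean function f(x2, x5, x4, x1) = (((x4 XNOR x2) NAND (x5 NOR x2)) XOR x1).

x2 | x5 | x4 | x1 | Output
--------------------------
0 | 0 | 0 | 0 | 0
0 | 0 | 0 | 1 | 1
0 | 0 | 1 | 0 | 1
0 | 0 | 1 | 1 | 0
0 | 1 | 0 | 0 | 1
0 | 1 | 0 | 1 | 0
0 | 1 | 1 | 0 | 1
0 | 1 | 1 | 1 | 0
1 | 0 | 0 | 0 | 1
1 | 0 | 0 | 1 | 0
1 | 0 | 1 | 0 | 1
1 | 0 | 1 | 1 | 0
1 | 1 | 0 | 0 | 1
1 | 1 | 0 | 1 | 0
1 | 1 | 1 | 0 | 1
1 | 1 | 1 | 1 | 0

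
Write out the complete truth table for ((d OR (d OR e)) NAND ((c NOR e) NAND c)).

e | c | d | Output
------------------
0 | 0 | 0 | 1
0 | 0 | 1 | 0
0 | 1 | 0 | 1
0 | 1 | 1 | 0
1 | 0 | 0 | 0
1 | 0 | 1 | 0
1 | 1 | 0 | 0
1 | 1 | 1 | 0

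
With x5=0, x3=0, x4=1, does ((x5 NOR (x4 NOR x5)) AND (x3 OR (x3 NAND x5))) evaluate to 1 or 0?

Substituting: ((0 NOR (1 NOR 0)) AND (0 OR (0 NAND 0)))
= 1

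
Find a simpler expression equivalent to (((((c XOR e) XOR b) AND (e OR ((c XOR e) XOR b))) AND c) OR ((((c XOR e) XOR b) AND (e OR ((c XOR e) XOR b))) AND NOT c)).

By distribution ((E AND v) OR (E AND NOT v) = E) then absorption (E AND (E OR v) = E):
= ((c XOR e) XOR b)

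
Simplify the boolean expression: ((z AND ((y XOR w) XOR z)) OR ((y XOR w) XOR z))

By absorption (E OR (E AND v) = E):
= ((y XOR w) XOR z)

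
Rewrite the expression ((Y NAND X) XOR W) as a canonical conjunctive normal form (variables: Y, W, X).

(Y OR NOT W OR X) AND (Y OR NOT W OR NOT X) AND (NOT Y OR W OR NOT X) AND (NOT Y OR NOT W OR X)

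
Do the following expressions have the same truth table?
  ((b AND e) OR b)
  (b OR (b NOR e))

No. Counterexample: with b=0, e=0, Expression 1 = 0 but Expression 2 = 1.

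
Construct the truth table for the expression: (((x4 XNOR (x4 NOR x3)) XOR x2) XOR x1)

x2 | x4 | x1 | x3 | Output
--------------------------
0 | 0 | 0 | 0 | 0
0 | 0 | 0 | 1 | 1
0 | 0 | 1 | 0 | 1
0 | 0 | 1 | 1 | 0
0 | 1 | 0 | 0 | 0
0 | 1 | 0 | 1 | 0
0 | 1 | 1 | 0 | 1
0 | 1 | 1 | 1 | 1
1 | 0 | 0 | 0 | 1
1 | 0 | 0 | 1 | 0
1 | 0 | 1 | 0 | 0
1 | 0 | 1 | 1 | 1
1 | 1 | 0 | 0 | 1
1 | 1 | 0 | 1 | 1
1 | 1 | 1 | 0 | 0
1 | 1 | 1 | 1 | 0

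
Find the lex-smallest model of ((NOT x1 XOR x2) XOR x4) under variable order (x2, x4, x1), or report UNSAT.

x2=0, x4=0, x1=0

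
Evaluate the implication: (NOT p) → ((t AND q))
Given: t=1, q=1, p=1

Antecedent (NOT p) = 0; consequent ((t AND q)) = 1.
0 → 1 = 1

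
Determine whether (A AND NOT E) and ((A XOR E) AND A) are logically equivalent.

Yes, they are equivalent — the two output columns agree on all 4 assignments:
A | E | Expression 1 | Expression 2
-----------------------------------
0 | 0 | 0 | 0
0 | 1 | 0 | 0
1 | 0 | 1 | 1
1 | 1 | 0 | 0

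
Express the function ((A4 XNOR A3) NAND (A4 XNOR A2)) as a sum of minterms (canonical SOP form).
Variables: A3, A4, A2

Σm(1, 2, 3, 4, 5, 6) = (NOT A3 AND NOT A4 AND A2) OR (NOT A3 AND A4 AND NOT A2) OR (NOT A3 AND A4 AND A2) OR (A3 AND NOT A4 AND NOT A2) OR (A3 AND NOT A4 AND A2) OR (A3 AND A4 AND NOT A2)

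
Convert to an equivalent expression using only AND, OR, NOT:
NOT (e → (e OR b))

e AND NOT (e OR b)
(Negated implication: NOT(A → B) = A AND NOT B)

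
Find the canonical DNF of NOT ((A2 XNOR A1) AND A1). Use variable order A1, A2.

(NOT A1 AND NOT A2) OR (NOT A1 AND A2) OR (A1 AND NOT A2)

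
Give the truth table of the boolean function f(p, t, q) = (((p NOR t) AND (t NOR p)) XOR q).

p | t | q | Output
------------------
0 | 0 | 0 | 1
0 | 0 | 1 | 0
0 | 1 | 0 | 0
0 | 1 | 1 | 1
1 | 0 | 0 | 0
1 | 0 | 1 | 1
1 | 1 | 0 | 0
1 | 1 | 1 | 1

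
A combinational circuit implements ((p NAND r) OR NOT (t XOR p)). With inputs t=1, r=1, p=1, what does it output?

Substituting: ((1 NAND 1) OR NOT (1 XOR 1))
= 1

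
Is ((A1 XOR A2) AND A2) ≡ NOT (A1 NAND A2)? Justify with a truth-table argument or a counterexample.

No. Counterexample: with A1=0, A2=1, Expression 1 = 1 but Expression 2 = 0.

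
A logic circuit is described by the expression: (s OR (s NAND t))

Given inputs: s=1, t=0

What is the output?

Substituting: (1 OR (1 NAND 0))
= 1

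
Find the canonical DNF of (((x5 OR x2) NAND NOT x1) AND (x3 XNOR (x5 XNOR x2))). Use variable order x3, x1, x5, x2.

(NOT x3 AND x1 AND NOT x5 AND x2) OR (NOT x3 AND x1 AND x5 AND NOT x2) OR (x3 AND NOT x1 AND NOT x5 AND NOT x2) OR (x3 AND x1 AND NOT x5 AND NOT x2) OR (x3 AND x1 AND x5 AND x2)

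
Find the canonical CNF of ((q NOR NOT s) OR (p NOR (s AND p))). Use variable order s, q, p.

(s OR q OR NOT p) AND (s OR NOT q OR NOT p) AND (NOT s OR NOT q OR NOT p)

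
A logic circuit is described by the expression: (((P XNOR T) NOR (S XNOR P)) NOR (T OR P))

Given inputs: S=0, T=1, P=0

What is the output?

Substituting: (((0 XNOR 1) NOR (0 XNOR 0)) NOR (1 OR 0))
= 0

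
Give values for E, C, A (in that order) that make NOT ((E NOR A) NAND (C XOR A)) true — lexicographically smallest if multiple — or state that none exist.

E=0, C=1, A=0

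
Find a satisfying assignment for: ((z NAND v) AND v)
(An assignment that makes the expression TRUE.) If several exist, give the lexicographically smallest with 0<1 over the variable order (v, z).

v=1, z=0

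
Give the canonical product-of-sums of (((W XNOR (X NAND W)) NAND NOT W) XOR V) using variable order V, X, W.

ΠM(4, 5, 6, 7) = (NOT V OR X OR W) AND (NOT V OR X OR NOT W) AND (NOT V OR NOT X OR W) AND (NOT V OR NOT X OR NOT W)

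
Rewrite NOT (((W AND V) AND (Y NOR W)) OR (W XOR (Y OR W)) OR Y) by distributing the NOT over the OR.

NOT ((W AND V) AND (Y NOR W)) AND NOT (W XOR (Y OR W)) AND NOT Y
De Morgan's: NOT(OR of terms) = AND of negations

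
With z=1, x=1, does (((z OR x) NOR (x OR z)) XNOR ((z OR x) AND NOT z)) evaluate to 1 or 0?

Substituting: (((1 OR 1) NOR (1 OR 1)) XNOR ((1 OR 1) AND NOT 1))
= 1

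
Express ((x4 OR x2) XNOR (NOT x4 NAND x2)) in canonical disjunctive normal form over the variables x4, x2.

(x4 AND NOT x2) OR (x4 AND x2)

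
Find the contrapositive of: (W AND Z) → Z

Contrapositive: NOT Z → NOT (W AND Z)
Note: A statement and its contrapositive are logically equivalent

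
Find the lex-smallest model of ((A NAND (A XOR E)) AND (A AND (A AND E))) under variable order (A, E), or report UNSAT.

A=1, E=1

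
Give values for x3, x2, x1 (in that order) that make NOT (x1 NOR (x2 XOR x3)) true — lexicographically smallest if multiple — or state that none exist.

x3=0, x2=0, x1=1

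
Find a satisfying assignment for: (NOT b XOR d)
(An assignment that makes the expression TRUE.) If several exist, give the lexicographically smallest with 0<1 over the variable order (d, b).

d=0, b=0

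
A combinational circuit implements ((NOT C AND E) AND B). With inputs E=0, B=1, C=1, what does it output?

Substituting: ((NOT 1 AND 0) AND 1)
= 0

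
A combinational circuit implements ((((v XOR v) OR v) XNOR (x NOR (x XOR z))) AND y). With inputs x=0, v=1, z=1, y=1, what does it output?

Substituting: ((((1 XOR 1) OR 1) XNOR (0 NOR (0 XOR 1))) AND 1)
= 0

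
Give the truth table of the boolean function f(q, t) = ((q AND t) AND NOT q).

q | t | Output
--------------
0 | 0 | 0
0 | 1 | 0
1 | 0 | 0
1 | 1 | 0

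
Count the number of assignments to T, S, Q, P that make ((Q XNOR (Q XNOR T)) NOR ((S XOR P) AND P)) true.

Satisfying assignments: (0,0,0,0), (0,0,1,0), (0,1,0,0), (0,1,0,1), (0,1,1,0), (0,1,1,1)
Count: 6 out of 16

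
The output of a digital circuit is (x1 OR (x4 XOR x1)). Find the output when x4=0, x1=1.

Substituting: (1 OR (0 XOR 1))
= 1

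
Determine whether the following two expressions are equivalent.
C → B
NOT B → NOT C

Yes, Contrapositive is always equivalent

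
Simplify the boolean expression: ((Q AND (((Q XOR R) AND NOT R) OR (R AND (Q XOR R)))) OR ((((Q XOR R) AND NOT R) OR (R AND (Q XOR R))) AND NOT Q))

By distribution ((E AND v) OR (E AND NOT v) = E) then distribution ((E AND v) OR (E AND NOT v) = E):
= (Q XOR R)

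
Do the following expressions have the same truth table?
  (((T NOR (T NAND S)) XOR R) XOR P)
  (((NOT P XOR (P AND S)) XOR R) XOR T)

No. Counterexample: with R=0, P=0, T=0, S=0, Expression 1 = 0 but Expression 2 = 1.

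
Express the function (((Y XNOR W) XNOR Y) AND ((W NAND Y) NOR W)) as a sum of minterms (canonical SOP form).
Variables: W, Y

Σm() = FALSE (no minterms)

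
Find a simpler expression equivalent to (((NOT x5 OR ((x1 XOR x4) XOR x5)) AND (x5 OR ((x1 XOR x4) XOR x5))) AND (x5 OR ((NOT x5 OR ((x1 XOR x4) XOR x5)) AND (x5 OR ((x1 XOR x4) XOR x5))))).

By absorption (E AND (E OR v) = E) then distribution ((E OR v) AND (E OR NOT v) = E):
= ((x1 XOR x4) XOR x5)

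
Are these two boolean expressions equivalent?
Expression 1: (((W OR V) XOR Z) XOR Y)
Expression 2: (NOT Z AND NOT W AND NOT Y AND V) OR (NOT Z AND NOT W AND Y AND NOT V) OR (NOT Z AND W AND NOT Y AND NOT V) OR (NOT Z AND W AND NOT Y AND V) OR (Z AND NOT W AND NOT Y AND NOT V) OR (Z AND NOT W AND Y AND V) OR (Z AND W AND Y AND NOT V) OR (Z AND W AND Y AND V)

Yes, they are equivalent — the two output columns agree on all 16 assignments:
Z | W | Y | V | Expression 1 | Expression 2
-------------------------------------------
0 | 0 | 0 | 0 | 0 | 0
0 | 0 | 0 | 1 | 1 | 1
0 | 0 | 1 | 0 | 1 | 1
0 | 0 | 1 | 1 | 0 | 0
0 | 1 | 0 | 0 | 1 | 1
0 | 1 | 0 | 1 | 1 | 1
0 | 1 | 1 | 0 | 0 | 0
0 | 1 | 1 | 1 | 0 | 0
1 | 0 | 0 | 0 | 1 | 1
1 | 0 | 0 | 1 | 0 | 0
1 | 0 | 1 | 0 | 0 | 0
1 | 0 | 1 | 1 | 1 | 1
1 | 1 | 0 | 0 | 0 | 0
1 | 1 | 0 | 1 | 0 | 0
1 | 1 | 1 | 0 | 1 | 1
1 | 1 | 1 | 1 | 1 | 1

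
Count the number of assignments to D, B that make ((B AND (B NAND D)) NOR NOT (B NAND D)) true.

Satisfying assignments: (0,0), (1,0)
Count: 2 out of 4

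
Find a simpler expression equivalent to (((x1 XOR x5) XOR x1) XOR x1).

By XOR self-cancellation ((E XOR v) XOR v = E):
= (x1 XOR x5)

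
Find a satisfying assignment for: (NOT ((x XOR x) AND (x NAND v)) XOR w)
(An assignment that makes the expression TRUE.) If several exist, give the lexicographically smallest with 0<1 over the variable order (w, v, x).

w=0, v=0, x=0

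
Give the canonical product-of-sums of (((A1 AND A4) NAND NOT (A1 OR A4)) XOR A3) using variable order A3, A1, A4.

ΠM(4, 5, 6, 7) = (NOT A3 OR A1 OR A4) AND (NOT A3 OR A1 OR NOT A4) AND (NOT A3 OR NOT A1 OR A4) AND (NOT A3 OR NOT A1 OR NOT A4)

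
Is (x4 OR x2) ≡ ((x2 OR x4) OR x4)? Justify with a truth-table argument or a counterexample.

Yes, they are equivalent — the two output columns agree on all 4 assignments:
x4 | x2 | Expression 1 | Expression 2
-------------------------------------
0 | 0 | 0 | 0
0 | 1 | 1 | 1
1 | 0 | 1 | 1
1 | 1 | 1 | 1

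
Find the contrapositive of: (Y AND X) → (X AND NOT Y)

Contrapositive: NOT (X AND NOT Y) → NOT (Y AND X)
Note: A statement and its contrapositive are logically equivalent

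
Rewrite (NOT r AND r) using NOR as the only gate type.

(((r NOR r) NOR (r NOR r)) NOR (r NOR r))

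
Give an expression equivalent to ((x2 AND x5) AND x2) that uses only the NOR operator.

((((x2 NOR x2) NOR (x5 NOR x5)) NOR ((x2 NOR x2) NOR (x5 NOR x5))) NOR (x2 NOR x2))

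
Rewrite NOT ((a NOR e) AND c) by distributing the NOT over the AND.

NOT (a NOR e) OR NOT c
De Morgan's: NOT(AND of terms) = OR of negations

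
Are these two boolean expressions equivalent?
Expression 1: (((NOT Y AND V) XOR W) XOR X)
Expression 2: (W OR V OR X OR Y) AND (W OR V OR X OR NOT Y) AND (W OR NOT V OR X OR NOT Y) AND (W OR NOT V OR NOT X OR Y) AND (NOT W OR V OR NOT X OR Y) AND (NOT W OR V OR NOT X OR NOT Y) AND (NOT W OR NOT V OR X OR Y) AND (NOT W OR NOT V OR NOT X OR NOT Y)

Yes, they are equivalent — the two output columns agree on all 16 assignments:
W | V | X | Y | Expression 1 | Expression 2
-------------------------------------------
0 | 0 | 0 | 0 | 0 | 0
0 | 0 | 0 | 1 | 0 | 0
0 | 0 | 1 | 0 | 1 | 1
0 | 0 | 1 | 1 | 1 | 1
0 | 1 | 0 | 0 | 1 | 1
0 | 1 | 0 | 1 | 0 | 0
0 | 1 | 1 | 0 | 0 | 0
0 | 1 | 1 | 1 | 1 | 1
1 | 0 | 0 | 0 | 1 | 1
1 | 0 | 0 | 1 | 1 | 1
1 | 0 | 1 | 0 | 0 | 0
1 | 0 | 1 | 1 | 0 | 0
1 | 1 | 0 | 0 | 0 | 0
1 | 1 | 0 | 1 | 1 | 1
1 | 1 | 1 | 0 | 1 | 1
1 | 1 | 1 | 1 | 0 | 0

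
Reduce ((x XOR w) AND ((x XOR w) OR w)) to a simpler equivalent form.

By absorption (E AND (E OR v) = E):
= (x XOR w)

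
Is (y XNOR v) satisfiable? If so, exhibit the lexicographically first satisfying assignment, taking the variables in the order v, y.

v=0, y=0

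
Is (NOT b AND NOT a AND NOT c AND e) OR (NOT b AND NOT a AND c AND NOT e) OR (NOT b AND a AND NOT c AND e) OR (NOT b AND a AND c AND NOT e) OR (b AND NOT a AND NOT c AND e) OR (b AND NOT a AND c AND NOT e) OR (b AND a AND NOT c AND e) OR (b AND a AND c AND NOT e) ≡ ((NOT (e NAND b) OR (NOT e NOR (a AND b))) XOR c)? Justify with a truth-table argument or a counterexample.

Yes, they are equivalent — the two output columns agree on all 16 assignments:
b | a | c | e | Expression 1 | Expression 2
-------------------------------------------
0 | 0 | 0 | 0 | 0 | 0
0 | 0 | 0 | 1 | 1 | 1
0 | 0 | 1 | 0 | 1 | 1
0 | 0 | 1 | 1 | 0 | 0
0 | 1 | 0 | 0 | 0 | 0
0 | 1 | 0 | 1 | 1 | 1
0 | 1 | 1 | 0 | 1 | 1
0 | 1 | 1 | 1 | 0 | 0
1 | 0 | 0 | 0 | 0 | 0
1 | 0 | 0 | 1 | 1 | 1
1 | 0 | 1 | 0 | 1 | 1
1 | 0 | 1 | 1 | 0 | 0
1 | 1 | 0 | 0 | 0 | 0
1 | 1 | 0 | 1 | 1 | 1
1 | 1 | 1 | 0 | 1 | 1
1 | 1 | 1 | 1 | 0 | 0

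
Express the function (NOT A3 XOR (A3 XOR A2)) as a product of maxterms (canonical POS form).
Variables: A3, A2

ΠM(1, 3) = (A3 OR NOT A2) AND (NOT A3 OR NOT A2)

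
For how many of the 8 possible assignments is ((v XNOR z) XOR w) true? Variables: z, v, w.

Satisfying assignments: (0,0,0), (0,1,1), (1,0,1), (1,1,0)
Count: 4 out of 8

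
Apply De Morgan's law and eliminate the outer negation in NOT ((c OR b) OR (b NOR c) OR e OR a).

NOT (c OR b) AND NOT (b NOR c) AND NOT e AND NOT a
De Morgan's: NOT(OR of terms) = AND of negations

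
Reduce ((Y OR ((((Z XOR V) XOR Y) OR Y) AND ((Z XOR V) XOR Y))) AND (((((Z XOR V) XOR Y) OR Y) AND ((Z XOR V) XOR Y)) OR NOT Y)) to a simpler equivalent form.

By distribution ((E OR v) AND (E OR NOT v) = E) then absorption (E AND (E OR v) = E):
= ((Z XOR V) XOR Y)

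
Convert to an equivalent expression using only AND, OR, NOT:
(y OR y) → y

NOT (y OR y) OR y
(Implication elimination: A → B = NOT A OR B)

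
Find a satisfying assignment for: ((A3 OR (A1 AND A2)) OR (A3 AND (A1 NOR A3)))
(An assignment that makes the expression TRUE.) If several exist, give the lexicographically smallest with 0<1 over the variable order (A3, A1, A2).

A3=0, A1=1, A2=1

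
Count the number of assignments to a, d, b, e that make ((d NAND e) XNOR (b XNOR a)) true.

Satisfying assignments: (0,0,0,0), (0,0,0,1), (0,1,0,0), (0,1,1,1), (1,0,1,0), (1,0,1,1), (1,1,0,1), (1,1,1,0)
Count: 8 out of 16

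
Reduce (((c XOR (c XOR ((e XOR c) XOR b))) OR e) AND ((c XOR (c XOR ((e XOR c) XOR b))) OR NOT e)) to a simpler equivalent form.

By distribution ((E OR v) AND (E OR NOT v) = E) then XOR self-cancellation ((E XOR v) XOR v = E):
= ((e XOR c) XOR b)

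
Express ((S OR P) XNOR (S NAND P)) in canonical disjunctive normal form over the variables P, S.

(NOT P AND S) OR (P AND NOT S)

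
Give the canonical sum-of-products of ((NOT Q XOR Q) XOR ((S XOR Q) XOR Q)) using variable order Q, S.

Σm(0, 2) = (NOT Q AND NOT S) OR (Q AND NOT S)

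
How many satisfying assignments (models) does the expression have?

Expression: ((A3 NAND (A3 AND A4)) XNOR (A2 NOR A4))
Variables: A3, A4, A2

Satisfying assignments: (0,0,0), (1,0,0), (1,1,0), (1,1,1)
Count: 4 out of 8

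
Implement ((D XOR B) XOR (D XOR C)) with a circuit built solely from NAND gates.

((((D NAND (D NAND B)) NAND (B NAND (D NAND B))) NAND (((D NAND (D NAND B)) NAND (B NAND (D NAND B))) NAND ((D NAND (D NAND C)) NAND (C NAND (D NAND C))))) NAND (((D NAND (D NAND C)) NAND (C NAND (D NAND C))) NAND (((D NAND (D NAND B)) NAND (B NAND (D NAND B))) NAND ((D NAND (D NAND C)) NAND (C NAND (D NAND C))))))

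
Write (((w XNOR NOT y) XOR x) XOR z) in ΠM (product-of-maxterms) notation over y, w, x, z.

ΠM(0, 3, 5, 6, 9, 10, 12, 15) = (y OR w OR x OR z) AND (y OR w OR NOT x OR NOT z) AND (y OR NOT w OR x OR NOT z) AND (y OR NOT w OR NOT x OR z) AND (NOT y OR w OR x OR NOT z) AND (NOT y OR w OR NOT x OR z) AND (NOT y OR NOT w OR x OR z) AND (NOT y OR NOT w OR NOT x OR NOT z)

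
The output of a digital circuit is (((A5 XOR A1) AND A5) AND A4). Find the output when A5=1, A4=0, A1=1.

Substituting: (((1 XOR 1) AND 1) AND 0)
= 0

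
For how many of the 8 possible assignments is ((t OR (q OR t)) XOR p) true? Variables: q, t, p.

Satisfying assignments: (0,0,1), (0,1,0), (1,0,0), (1,1,0)
Count: 4 out of 8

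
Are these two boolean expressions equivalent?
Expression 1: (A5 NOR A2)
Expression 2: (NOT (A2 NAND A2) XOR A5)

No. Counterexample: with A2=0, A5=0, Expression 1 = 1 but Expression 2 = 0.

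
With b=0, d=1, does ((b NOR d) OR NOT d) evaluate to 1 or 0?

Substituting: ((0 NOR 1) OR NOT 1)
= 0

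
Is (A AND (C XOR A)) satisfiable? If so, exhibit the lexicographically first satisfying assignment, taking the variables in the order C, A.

C=0, A=1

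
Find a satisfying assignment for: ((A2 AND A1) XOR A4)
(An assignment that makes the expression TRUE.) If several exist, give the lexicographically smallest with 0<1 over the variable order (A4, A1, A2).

A4=0, A1=1, A2=1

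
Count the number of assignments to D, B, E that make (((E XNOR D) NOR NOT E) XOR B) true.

Satisfying assignments: (0,0,1), (0,1,0), (1,1,0), (1,1,1)
Count: 4 out of 8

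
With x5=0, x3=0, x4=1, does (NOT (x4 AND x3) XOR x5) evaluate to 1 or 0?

Substituting: (NOT (1 AND 0) XOR 0)
= 1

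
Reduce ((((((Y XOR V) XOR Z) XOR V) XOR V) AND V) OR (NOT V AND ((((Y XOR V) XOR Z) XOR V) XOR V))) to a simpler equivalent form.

By distribution ((E AND v) OR (E AND NOT v) = E) then XOR self-cancellation ((E XOR v) XOR v = E):
= ((Y XOR V) XOR Z)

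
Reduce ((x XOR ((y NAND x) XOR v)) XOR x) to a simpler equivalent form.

By XOR self-cancellation ((E XOR v) XOR v = E):
= ((y NAND x) XOR v)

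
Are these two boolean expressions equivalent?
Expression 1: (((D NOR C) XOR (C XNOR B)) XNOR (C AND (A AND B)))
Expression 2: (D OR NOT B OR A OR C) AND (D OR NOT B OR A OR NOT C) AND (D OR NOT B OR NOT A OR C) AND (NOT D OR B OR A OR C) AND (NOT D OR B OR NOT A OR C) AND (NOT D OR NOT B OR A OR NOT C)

Yes, they are equivalent — the two output columns agree on all 16 assignments:
D | B | A | C | Expression 1 | Expression 2
-------------------------------------------
0 | 0 | 0 | 0 | 1 | 1
0 | 0 | 0 | 1 | 1 | 1
0 | 0 | 1 | 0 | 1 | 1
0 | 0 | 1 | 1 | 1 | 1
0 | 1 | 0 | 0 | 0 | 0
0 | 1 | 0 | 1 | 0 | 0
0 | 1 | 1 | 0 | 0 | 0
0 | 1 | 1 | 1 | 1 | 1
1 | 0 | 0 | 0 | 0 | 0
1 | 0 | 0 | 1 | 1 | 1
1 | 0 | 1 | 0 | 0 | 0
1 | 0 | 1 | 1 | 1 | 1
1 | 1 | 0 | 0 | 1 | 1
1 | 1 | 0 | 1 | 0 | 0
1 | 1 | 1 | 0 | 1 | 1
1 | 1 | 1 | 1 | 1 | 1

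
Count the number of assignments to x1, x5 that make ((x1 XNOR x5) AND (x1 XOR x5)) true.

No assignment satisfies the expression.
Count: 0 out of 4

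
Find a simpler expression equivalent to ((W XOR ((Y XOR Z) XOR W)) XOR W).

By XOR self-cancellation ((E XOR v) XOR v = E):
= ((Y XOR Z) XOR W)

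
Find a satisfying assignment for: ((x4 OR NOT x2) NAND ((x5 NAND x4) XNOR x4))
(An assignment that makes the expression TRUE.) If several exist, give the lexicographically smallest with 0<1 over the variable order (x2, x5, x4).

x2=0, x5=0, x4=0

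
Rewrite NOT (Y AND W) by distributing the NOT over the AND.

NOT Y OR NOT W
De Morgan's: NOT(AND of terms) = OR of negations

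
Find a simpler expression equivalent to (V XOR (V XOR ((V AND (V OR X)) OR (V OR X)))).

By XOR self-cancellation ((E XOR v) XOR v = E) then absorption (E OR (E AND v) = E):
= (V OR X)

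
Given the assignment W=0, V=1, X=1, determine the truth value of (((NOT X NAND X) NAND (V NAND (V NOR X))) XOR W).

Substituting: (((NOT 1 NAND 1) NAND (1 NAND (1 NOR 1))) XOR 0)
= 0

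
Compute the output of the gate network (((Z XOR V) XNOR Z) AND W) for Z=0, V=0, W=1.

Substituting: (((0 XOR 0) XNOR 0) AND 1)
= 1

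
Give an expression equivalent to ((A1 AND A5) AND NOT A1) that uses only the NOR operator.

((((A1 NOR A1) NOR (A5 NOR A5)) NOR ((A1 NOR A1) NOR (A5 NOR A5))) NOR ((A1 NOR A1) NOR (A1 NOR A1)))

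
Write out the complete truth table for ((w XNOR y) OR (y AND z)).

z | y | w | Output
------------------
0 | 0 | 0 | 1
0 | 0 | 1 | 0
0 | 1 | 0 | 0
0 | 1 | 1 | 1
1 | 0 | 0 | 1
1 | 0 | 1 | 0
1 | 1 | 0 | 1
1 | 1 | 1 | 1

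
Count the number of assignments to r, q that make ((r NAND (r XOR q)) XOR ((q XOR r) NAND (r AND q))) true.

Satisfying assignments: (1,0)
Count: 1 out of 4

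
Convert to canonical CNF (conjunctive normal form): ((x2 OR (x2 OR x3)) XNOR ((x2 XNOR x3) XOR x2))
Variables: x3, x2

(x3 OR x2) AND (NOT x3 OR x2) AND (NOT x3 OR NOT x2)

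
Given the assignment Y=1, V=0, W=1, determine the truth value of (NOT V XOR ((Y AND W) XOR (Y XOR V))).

Substituting: (NOT 0 XOR ((1 AND 1) XOR (1 XOR 0)))
= 1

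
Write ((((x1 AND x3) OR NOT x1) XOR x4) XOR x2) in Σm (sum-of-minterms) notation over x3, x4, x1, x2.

Σm(0, 3, 5, 6, 8, 10, 13, 15) = (NOT x3 AND NOT x4 AND NOT x1 AND NOT x2) OR (NOT x3 AND NOT x4 AND x1 AND x2) OR (NOT x3 AND x4 AND NOT x1 AND x2) OR (NOT x3 AND x4 AND x1 AND NOT x2) OR (x3 AND NOT x4 AND NOT x1 AND NOT x2) OR (x3 AND NOT x4 AND x1 AND NOT x2) OR (x3 AND x4 AND NOT x1 AND x2) OR (x3 AND x4 AND x1 AND x2)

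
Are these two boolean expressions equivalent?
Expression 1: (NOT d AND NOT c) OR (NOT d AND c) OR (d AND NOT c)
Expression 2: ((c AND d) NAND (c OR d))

Yes, they are equivalent — the two output columns agree on all 4 assignments:
d | c | Expression 1 | Expression 2
-----------------------------------
0 | 0 | 1 | 1
0 | 1 | 1 | 1
1 | 0 | 1 | 1
1 | 1 | 0 | 0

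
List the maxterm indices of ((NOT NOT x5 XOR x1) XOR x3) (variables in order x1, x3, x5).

ΠM(0, 3, 5, 6) = (x1 OR x3 OR x5) AND (x1 OR NOT x3 OR NOT x5) AND (NOT x1 OR x3 OR NOT x5) AND (NOT x1 OR NOT x3 OR x5)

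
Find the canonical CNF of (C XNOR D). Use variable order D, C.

(D OR NOT C) AND (NOT D OR C)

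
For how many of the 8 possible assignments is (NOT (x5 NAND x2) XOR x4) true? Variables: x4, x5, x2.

Satisfying assignments: (0,1,1), (1,0,0), (1,0,1), (1,1,0)
Count: 4 out of 8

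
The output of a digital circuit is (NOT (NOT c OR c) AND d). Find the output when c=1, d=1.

Substituting: (NOT (NOT 1 OR 1) AND 1)
= 0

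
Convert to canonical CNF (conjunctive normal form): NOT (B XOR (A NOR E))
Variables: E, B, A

(E OR B OR A) AND (E OR NOT B OR NOT A) AND (NOT E OR NOT B OR A) AND (NOT E OR NOT B OR NOT A)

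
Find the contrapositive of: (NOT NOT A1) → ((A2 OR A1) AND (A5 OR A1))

Contrapositive: NOT ((A2 OR A1) AND (A5 OR A1)) → NOT A1
Note: A statement and its contrapositive are logically equivalent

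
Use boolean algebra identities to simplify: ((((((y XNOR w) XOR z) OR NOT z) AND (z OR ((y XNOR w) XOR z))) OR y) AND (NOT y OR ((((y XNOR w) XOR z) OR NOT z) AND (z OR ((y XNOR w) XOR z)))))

By distribution ((E OR v) AND (E OR NOT v) = E) then distribution ((E OR v) AND (E OR NOT v) = E):
= ((y XNOR w) XOR z)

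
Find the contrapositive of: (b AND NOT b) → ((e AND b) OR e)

Contrapositive: NOT ((e AND b) OR e) → NOT (b AND NOT b)
Note: A statement and its contrapositive are logically equivalent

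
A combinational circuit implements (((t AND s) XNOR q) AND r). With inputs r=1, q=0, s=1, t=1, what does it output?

Substituting: (((1 AND 1) XNOR 0) AND 1)
= 0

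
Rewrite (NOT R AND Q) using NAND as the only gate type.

(((R NAND R) NAND Q) NAND ((R NAND R) NAND Q))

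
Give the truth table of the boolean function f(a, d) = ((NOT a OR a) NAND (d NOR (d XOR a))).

a | d | Output
--------------
0 | 0 | 0
0 | 1 | 1
1 | 0 | 1
1 | 1 | 1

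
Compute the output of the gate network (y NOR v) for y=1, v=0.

Substituting: (1 NOR 0)
= 0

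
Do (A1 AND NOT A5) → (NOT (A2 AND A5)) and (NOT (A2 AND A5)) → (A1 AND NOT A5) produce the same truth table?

No, Converse is not equivalent to original (counterexample: A5=0, A2=0, A1=0)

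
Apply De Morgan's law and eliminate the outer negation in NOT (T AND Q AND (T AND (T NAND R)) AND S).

NOT T OR NOT Q OR NOT (T AND (T NAND R)) OR NOT S
De Morgan's: NOT(AND of terms) = OR of negations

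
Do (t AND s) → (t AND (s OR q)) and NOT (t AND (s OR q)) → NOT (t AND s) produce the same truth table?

Yes, Contrapositive is always equivalent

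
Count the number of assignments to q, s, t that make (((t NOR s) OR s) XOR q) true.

Satisfying assignments: (0,0,0), (0,1,0), (0,1,1), (1,0,1)
Count: 4 out of 8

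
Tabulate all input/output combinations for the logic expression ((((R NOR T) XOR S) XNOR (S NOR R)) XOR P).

P | S | R | T | Output
----------------------
0 | 0 | 0 | 0 | 1
0 | 0 | 0 | 1 | 0
0 | 0 | 1 | 0 | 1
0 | 0 | 1 | 1 | 1
0 | 1 | 0 | 0 | 1
0 | 1 | 0 | 1 | 0
0 | 1 | 1 | 0 | 0
0 | 1 | 1 | 1 | 0
1 | 0 | 0 | 0 | 0
1 | 0 | 0 | 1 | 1
1 | 0 | 1 | 0 | 0
1 | 0 | 1 | 1 | 0
1 | 1 | 0 | 0 | 0
1 | 1 | 0 | 1 | 1
1 | 1 | 1 | 0 | 1
1 | 1 | 1 | 1 | 1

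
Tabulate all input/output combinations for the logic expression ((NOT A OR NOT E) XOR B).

A | B | E | Output
------------------
0 | 0 | 0 | 1
0 | 0 | 1 | 1
0 | 1 | 0 | 0
0 | 1 | 1 | 0
1 | 0 | 0 | 1
1 | 0 | 1 | 0
1 | 1 | 0 | 0
1 | 1 | 1 | 1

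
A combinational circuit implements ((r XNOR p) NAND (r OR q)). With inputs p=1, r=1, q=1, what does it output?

Substituting: ((1 XNOR 1) NAND (1 OR 1))
= 0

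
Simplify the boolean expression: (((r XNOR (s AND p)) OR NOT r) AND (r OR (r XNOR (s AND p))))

By distribution ((E OR v) AND (E OR NOT v) = E):
= (r XNOR (s AND p))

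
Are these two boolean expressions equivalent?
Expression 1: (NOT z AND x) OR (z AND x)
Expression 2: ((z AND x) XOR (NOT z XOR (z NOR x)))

Yes, they are equivalent — the two output columns agree on all 4 assignments:
z | x | Expression 1 | Expression 2
-----------------------------------
0 | 0 | 0 | 0
0 | 1 | 1 | 1
1 | 0 | 0 | 0
1 | 1 | 1 | 1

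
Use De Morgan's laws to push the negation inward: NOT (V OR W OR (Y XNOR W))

NOT V AND NOT W AND NOT (Y XNOR W)
De Morgan's: NOT(OR of terms) = AND of negations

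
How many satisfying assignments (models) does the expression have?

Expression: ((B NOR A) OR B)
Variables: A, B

Satisfying assignments: (0,0), (0,1), (1,1)
Count: 3 out of 4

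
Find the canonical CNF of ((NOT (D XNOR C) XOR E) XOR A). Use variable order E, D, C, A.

(E OR D OR C OR A) AND (E OR D OR NOT C OR NOT A) AND (E OR NOT D OR C OR NOT A) AND (E OR NOT D OR NOT C OR A) AND (NOT E OR D OR C OR NOT A) AND (NOT E OR D OR NOT C OR A) AND (NOT E OR NOT D OR C OR A) AND (NOT E OR NOT D OR NOT C OR NOT A)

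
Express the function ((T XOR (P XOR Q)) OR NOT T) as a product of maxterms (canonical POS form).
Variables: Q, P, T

ΠM(3, 5) = (Q OR NOT P OR NOT T) AND (NOT Q OR P OR NOT T)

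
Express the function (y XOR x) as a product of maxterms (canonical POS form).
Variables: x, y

ΠM(0, 3) = (x OR y) AND (NOT x OR NOT y)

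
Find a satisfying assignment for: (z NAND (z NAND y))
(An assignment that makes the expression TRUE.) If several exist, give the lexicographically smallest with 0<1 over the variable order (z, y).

z=0, y=0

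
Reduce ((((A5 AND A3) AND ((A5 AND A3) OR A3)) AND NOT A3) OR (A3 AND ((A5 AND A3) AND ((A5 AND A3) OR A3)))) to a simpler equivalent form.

By distribution ((E AND v) OR (E AND NOT v) = E) then absorption (E AND (E OR v) = E):
= (A5 AND A3)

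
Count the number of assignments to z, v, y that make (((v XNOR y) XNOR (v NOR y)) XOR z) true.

Satisfying assignments: (0,0,0), (0,0,1), (0,1,0), (1,1,1)
Count: 4 out of 8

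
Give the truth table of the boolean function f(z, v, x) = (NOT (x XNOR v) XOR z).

z | v | x | Output
------------------
0 | 0 | 0 | 0
0 | 0 | 1 | 1
0 | 1 | 0 | 1
0 | 1 | 1 | 0
1 | 0 | 0 | 1
1 | 0 | 1 | 0
1 | 1 | 0 | 0
1 | 1 | 1 | 1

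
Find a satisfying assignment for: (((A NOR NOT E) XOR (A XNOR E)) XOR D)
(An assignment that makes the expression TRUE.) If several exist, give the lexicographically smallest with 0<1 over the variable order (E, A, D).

E=0, A=0, D=0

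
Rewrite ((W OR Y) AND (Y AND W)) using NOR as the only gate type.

((((W NOR Y) NOR (W NOR Y)) NOR ((W NOR Y) NOR (W NOR Y))) NOR (((Y NOR Y) NOR (W NOR W)) NOR ((Y NOR Y) NOR (W NOR W))))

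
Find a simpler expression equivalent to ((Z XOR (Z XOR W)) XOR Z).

By XOR self-cancellation ((E XOR v) XOR v = E):
= (Z XOR W)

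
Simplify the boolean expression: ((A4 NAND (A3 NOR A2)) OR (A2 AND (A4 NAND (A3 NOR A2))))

By absorption (E OR (E AND v) = E):
= (A4 NAND (A3 NOR A2))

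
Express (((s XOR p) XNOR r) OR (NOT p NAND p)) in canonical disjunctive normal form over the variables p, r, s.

(NOT p AND NOT r AND NOT s) OR (NOT p AND NOT r AND s) OR (NOT p AND r AND NOT s) OR (NOT p AND r AND s) OR (p AND NOT r AND NOT s) OR (p AND NOT r AND s) OR (p AND r AND NOT s) OR (p AND r AND s)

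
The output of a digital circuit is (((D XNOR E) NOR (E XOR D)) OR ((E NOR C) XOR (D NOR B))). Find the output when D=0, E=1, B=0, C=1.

Substituting: (((0 XNOR 1) NOR (1 XOR 0)) OR ((1 NOR 1) XOR (0 NOR 0)))
= 1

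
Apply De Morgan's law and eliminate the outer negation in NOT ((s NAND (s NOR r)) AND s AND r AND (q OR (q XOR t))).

NOT (s NAND (s NOR r)) OR NOT s OR NOT r OR NOT (q OR (q XOR t))
De Morgan's: NOT(AND of terms) = OR of negations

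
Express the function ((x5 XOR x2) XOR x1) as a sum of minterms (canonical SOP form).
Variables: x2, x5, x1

Σm(1, 2, 4, 7) = (NOT x2 AND NOT x5 AND x1) OR (NOT x2 AND x5 AND NOT x1) OR (x2 AND NOT x5 AND NOT x1) OR (x2 AND x5 AND x1)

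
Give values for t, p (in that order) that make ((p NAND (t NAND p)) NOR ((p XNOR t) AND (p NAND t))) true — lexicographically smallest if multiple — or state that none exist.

t=0, p=1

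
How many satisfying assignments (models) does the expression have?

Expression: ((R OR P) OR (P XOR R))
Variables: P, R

Satisfying assignments: (0,1), (1,0), (1,1)
Count: 3 out of 4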